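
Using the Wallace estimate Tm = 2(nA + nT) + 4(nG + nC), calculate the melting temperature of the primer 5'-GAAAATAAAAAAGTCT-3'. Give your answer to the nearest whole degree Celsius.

38°C

Base counts: A=10, T=3, G=2, C=1 (length 16).
Tm = 2·(10+3) + 4·(2+1) = 2·13 + 4·3 = 26 + 12 = 38°C.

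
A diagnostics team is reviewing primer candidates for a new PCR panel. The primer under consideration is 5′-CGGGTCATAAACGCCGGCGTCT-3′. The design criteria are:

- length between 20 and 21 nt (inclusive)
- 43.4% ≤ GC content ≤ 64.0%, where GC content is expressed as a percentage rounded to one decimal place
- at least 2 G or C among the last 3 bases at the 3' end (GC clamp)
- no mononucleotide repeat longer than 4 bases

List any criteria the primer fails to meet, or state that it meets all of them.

Base counts: A=4, T=4, G=7, C=7 (length 22).
length: length 22, outside 20–21 ✗
GC content: GC 14/22 = 63.6% ✓
GC clamp: 3' end TCT has 1 G/C, need ≥2 ✗
homopolymer run: longest run = 3 ✓

Fails: length, GC clamp.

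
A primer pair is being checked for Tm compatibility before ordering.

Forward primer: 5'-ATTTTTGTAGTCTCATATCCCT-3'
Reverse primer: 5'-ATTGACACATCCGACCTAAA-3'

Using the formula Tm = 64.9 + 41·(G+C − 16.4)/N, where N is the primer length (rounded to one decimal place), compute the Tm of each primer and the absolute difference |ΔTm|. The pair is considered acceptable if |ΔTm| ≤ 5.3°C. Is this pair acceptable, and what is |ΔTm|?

|ΔTm| = 0.3°C; the pair is acceptable.

Forward: G+C = 7, N = 22 → Tm = 64.9 + 41·(7 − 16.4)/22 = 47.4°C.
Reverse: G+C = 8, N = 20 → Tm = 64.9 + 41·(8 − 16.4)/20 = 47.7°C.
|ΔTm| = |47.4 − 47.7| = 0.3°C, ≤ 5.3°C.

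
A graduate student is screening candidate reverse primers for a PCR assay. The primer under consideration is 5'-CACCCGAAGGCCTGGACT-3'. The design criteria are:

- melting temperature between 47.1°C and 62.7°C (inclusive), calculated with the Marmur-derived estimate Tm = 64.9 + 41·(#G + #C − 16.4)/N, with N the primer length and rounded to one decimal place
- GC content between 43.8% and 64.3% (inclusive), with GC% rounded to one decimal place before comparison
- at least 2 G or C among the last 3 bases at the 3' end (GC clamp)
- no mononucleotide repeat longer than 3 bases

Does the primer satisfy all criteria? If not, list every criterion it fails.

Base counts: A=4, T=2, G=5, C=7 (length 18).
Tm: Tm = 64.9 + 41·(12 − 16.4)/18 = 54.9°C ✓
GC content: GC 12/18 = 66.7%, outside 43.8–64.3% ✗
GC clamp: 3' end ACT has 1 G/C, need ≥2 ✗
homopolymer run: longest run = 3 ✓

Fails: GC content, GC clamp.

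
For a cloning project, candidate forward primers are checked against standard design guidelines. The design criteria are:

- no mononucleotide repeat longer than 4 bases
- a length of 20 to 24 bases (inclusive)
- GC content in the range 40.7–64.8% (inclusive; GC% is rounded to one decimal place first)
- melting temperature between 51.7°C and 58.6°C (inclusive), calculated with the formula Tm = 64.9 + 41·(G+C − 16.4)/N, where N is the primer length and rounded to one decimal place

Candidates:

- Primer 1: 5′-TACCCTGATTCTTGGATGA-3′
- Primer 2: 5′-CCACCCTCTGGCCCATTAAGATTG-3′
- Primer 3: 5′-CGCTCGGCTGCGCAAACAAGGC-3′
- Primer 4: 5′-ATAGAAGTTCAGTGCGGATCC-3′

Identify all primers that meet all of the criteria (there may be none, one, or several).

Primer 4 only.

Primer 1 (19 nt, A=4 T=7 G=4 C=4): longest run = 3 ✓; length 19, outside 20–24 ✗; GC 8/19 = 42.1% ✓; Tm = 64.9 + 41·(8 − 16.4)/19 = 46.8°C, outside 51.7–58.6°C ✗ — fails.
Primer 2 (24 nt, A=5 T=6 G=4 C=9): longest run = 3 ✓; length 24 ✓; GC 13/24 = 54.2% ✓; Tm = 64.9 + 41·(13 − 16.4)/24 = 59.1°C, outside 51.7–58.6°C ✗ — fails.
Primer 3 (22 nt, A=5 T=2 G=7 C=8): longest run = 3 ✓; length 22 ✓; GC 15/22 = 68.2%, outside 40.7–64.8% ✗; Tm = 64.9 + 41·(15 − 16.4)/22 = 62.3°C, outside 51.7–58.6°C ✗ — fails.
Primer 4 (21 nt, A=6 T=5 G=6 C=4): longest run = 2 ✓; length 21 ✓; GC 10/21 = 47.6% ✓; Tm = 64.9 + 41·(10 − 16.4)/21 = 52.4°C ✓ — passes.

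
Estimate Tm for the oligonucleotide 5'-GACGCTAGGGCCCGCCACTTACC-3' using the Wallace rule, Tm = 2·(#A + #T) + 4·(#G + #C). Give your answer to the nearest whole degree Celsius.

Base counts: A=4, T=3, G=6, C=10 (length 23).
Tm = 2·(4+3) + 4·(6+10) = 2·7 + 4·16 = 14 + 64 = 78°C.

78°C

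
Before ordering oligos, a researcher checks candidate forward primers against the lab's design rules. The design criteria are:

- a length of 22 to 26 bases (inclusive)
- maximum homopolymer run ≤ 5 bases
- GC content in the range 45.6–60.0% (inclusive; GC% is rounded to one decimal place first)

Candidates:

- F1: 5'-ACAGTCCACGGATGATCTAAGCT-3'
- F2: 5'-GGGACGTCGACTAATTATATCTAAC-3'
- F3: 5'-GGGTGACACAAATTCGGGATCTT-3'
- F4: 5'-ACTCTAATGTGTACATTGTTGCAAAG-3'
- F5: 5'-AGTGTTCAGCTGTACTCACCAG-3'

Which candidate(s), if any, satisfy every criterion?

F1 (23 nt, A=7 T=5 G=5 C=6): length 23 ✓; longest run = 2 ✓; GC 11/23 = 47.8% ✓ — passes.
F2 (25 nt, A=8 T=7 G=5 C=5): length 25 ✓; longest run = 3 ✓; GC 10/25 = 40.0%, outside 45.6–60.0% ✗ — fails.
F3 (23 nt, A=6 T=6 G=7 C=4): length 23 ✓; longest run = 3 ✓; GC 11/23 = 47.8% ✓ — passes.
F4 (26 nt, A=8 T=9 G=5 C=4): length 26 ✓; longest run = 3 ✓; GC 9/26 = 34.6%, outside 45.6–60.0% ✗ — fails.
F5 (22 nt, A=5 T=6 G=5 C=6): length 22 ✓; longest run = 2 ✓; GC 11/22 = 50.0% ✓ — passes.

F1, F3 and F5.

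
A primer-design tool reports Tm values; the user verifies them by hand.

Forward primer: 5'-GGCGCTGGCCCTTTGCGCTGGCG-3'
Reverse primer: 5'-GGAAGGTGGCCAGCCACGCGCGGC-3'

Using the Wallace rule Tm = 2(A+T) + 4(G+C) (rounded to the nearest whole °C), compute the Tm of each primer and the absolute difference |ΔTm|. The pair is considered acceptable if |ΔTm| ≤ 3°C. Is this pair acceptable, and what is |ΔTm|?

|ΔTm| = 4°C; the pair is not acceptable.

Forward: A=0 T=5 G=10 C=8 → Tm = 2·5 + 4·18 = 82°C.
Reverse: A=4 T=1 G=11 C=8 → Tm = 2·5 + 4·19 = 86°C.
|ΔTm| = |82 − 86| = 4°C, > 3°C.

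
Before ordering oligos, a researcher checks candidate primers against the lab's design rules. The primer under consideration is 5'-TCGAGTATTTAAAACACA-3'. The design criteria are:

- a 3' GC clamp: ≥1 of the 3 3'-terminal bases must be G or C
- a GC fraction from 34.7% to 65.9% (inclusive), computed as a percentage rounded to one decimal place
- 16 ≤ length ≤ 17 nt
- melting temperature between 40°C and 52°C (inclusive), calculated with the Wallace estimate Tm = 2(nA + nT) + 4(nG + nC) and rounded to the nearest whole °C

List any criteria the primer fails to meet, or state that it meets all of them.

Fails: GC content, length.

Base counts: A=8, T=5, G=2, C=3 (length 18).
GC clamp: 3' end ACA has 1 G/C ✓
GC content: GC 5/18 = 27.8%, outside 34.7–65.9% ✗
length: length 18, outside 16–17 ✗
Tm: Tm = 2·13 + 4·5 = 46°C ✓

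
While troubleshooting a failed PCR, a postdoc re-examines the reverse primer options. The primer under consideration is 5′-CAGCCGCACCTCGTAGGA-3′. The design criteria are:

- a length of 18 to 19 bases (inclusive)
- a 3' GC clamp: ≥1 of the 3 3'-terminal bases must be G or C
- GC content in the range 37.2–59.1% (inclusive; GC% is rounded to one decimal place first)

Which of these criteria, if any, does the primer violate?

Base counts: A=4, T=2, G=5, C=7 (length 18).
length: length 18 ✓
GC clamp: 3' end GGA has 2 G/C ✓
GC content: GC 12/18 = 66.7%, outside 37.2–59.1% ✗

Fails: GC content.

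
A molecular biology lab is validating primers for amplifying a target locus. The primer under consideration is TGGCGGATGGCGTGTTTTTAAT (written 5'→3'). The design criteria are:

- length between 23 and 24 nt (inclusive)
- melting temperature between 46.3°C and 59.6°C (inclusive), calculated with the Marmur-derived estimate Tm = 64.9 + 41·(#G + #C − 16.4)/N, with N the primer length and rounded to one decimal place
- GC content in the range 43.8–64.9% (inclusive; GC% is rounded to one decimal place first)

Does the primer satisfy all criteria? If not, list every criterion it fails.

Base counts: A=3, T=9, G=8, C=2 (length 22).
length: length 22, outside 23–24 ✗
Tm: Tm = 64.9 + 41·(10 − 16.4)/22 = 53.0°C ✓
GC content: GC 10/22 = 45.5% ✓

Fails: length.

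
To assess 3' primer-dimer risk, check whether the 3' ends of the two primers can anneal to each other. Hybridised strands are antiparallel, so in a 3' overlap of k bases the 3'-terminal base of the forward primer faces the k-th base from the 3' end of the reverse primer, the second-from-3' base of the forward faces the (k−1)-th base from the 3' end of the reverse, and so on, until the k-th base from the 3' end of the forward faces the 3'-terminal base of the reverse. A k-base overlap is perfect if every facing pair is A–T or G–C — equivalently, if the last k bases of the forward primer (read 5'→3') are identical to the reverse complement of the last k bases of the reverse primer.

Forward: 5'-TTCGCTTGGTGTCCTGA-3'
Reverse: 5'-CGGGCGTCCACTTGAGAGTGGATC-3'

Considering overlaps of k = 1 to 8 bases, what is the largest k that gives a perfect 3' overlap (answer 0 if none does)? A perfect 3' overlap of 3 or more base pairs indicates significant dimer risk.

Last 8 bases (5'→3') — forward …TGTCCTGA, reverse …AGTGGATC.
Reverse complement of the reverse primer's last 8 bases: GATCCACT; its first k bases are the reverse complement of the reverse primer's last k bases, so a perfect k-base overlap needs the forward primer's last k bases to equal them.
Comparing (forward last k vs required): k=1: A vs G ✗; k=2: GA vs GA ✓; k=3: TGA vs GAT ✗; k=4: CTGA vs GATC ✗; k=5: CCTGA vs GATCC ✗; k=6: TCCTGA vs GATCCA ✗; k=7: GTCCTGA vs GATCCAC ✗; k=8: TGTCCTGA vs GATCCACT ✗.
Only k = 2 is perfect, so the longest perfect 3' overlap is 2.

Longest perfect overlap: 2 complementary base pairs; below the dimer-risk threshold (threshold 3).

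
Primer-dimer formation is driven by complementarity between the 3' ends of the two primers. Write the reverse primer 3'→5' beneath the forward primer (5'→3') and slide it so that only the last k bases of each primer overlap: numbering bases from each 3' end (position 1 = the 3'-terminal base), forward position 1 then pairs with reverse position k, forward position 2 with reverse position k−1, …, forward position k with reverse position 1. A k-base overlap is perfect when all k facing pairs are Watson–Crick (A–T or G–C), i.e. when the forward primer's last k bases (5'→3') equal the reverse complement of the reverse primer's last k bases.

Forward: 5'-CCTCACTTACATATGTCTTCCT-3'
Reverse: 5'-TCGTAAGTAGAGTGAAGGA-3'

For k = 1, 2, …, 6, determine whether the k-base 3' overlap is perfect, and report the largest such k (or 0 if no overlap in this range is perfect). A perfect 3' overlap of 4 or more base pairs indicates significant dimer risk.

Last 6 bases (5'→3') — forward …CTTCCT, reverse …GAAGGA.
Reverse complement of the reverse primer's last 6 bases: TCCTTC; its first k bases are the reverse complement of the reverse primer's last k bases, so a perfect k-base overlap needs the forward primer's last k bases to equal them.
Comparing (forward last k vs required): k=1: T vs T ✓; k=2: CT vs TC ✗; k=3: CCT vs TCC ✗; k=4: TCCT vs TCCT ✓; k=5: TTCCT vs TCCTT ✗; k=6: CTTCCT vs TCCTTC ✗.
Perfect overlaps at k = 1, 4; the largest is 4.

Longest perfect overlap: 4 complementary base pairs; significant dimer risk (threshold 4).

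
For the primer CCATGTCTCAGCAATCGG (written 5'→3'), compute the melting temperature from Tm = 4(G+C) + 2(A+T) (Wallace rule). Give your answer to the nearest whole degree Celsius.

Base counts: A=4, T=4, G=4, C=6 (length 18).
Tm = 2·(4+4) + 4·(4+6) = 2·8 + 4·10 = 16 + 40 = 56°C.

56°C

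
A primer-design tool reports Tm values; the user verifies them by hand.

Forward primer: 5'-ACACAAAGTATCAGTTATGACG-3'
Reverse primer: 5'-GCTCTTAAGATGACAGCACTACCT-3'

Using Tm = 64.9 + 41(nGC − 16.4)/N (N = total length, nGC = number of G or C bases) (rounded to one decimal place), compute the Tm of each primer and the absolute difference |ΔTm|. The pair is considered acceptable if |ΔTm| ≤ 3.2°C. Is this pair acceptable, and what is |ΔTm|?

|ΔTm| = 6.5°C; the pair is not acceptable.

Forward: G+C = 8, N = 22 → Tm = 64.9 + 41·(8 − 16.4)/22 = 49.2°C.
Reverse: G+C = 11, N = 24 → Tm = 64.9 + 41·(11 − 16.4)/24 = 55.7°C.
|ΔTm| = |49.2 − 55.7| = 6.5°C, > 3.2°C.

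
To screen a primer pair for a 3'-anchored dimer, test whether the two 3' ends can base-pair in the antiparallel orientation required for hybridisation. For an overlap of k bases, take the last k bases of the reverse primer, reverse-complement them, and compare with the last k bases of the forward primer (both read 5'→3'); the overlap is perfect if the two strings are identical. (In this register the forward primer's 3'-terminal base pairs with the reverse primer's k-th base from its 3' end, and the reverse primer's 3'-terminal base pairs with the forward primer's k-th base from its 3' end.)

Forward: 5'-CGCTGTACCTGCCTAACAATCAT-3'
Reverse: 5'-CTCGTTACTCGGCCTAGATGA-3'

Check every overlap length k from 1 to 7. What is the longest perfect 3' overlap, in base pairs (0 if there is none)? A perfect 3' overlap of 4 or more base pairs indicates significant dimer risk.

Longest perfect overlap: 4 complementary base pairs; significant dimer risk (threshold 4).

Last 7 bases (5'→3') — forward …CAATCAT, reverse …TAGATGA.
Reverse complement of the reverse primer's last 7 bases: TCATCTA; its first k bases are the reverse complement of the reverse primer's last k bases, so a perfect k-base overlap needs the forward primer's last k bases to equal them.
Comparing (forward last k vs required): k=1: T vs T ✓; k=2: AT vs TC ✗; k=3: CAT vs TCA ✗; k=4: TCAT vs TCAT ✓; k=5: ATCAT vs TCATC ✗; k=6: AATCAT vs TCATCT ✗; k=7: CAATCAT vs TCATCTA ✗.
Perfect overlaps at k = 1, 4; the largest is 4.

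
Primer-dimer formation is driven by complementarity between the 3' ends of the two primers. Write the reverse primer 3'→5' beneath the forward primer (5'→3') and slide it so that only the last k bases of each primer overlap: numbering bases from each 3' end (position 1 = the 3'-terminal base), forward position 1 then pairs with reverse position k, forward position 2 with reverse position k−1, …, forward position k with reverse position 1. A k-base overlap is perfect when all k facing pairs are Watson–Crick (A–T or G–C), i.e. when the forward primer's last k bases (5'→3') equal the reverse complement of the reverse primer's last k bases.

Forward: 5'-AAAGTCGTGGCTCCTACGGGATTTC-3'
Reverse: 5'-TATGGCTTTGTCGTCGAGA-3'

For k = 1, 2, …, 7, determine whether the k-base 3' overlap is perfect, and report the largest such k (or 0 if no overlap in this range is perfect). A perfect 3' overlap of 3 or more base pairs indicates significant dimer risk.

Last 7 bases (5'→3') — forward …GGATTTC, reverse …GTCGAGA.
Reverse complement of the reverse primer's last 7 bases: TCTCGAC; its first k bases are the reverse complement of the reverse primer's last k bases, so a perfect k-base overlap needs the forward primer's last k bases to equal them.
Comparing (forward last k vs required): k=1: C vs T ✗; k=2: TC vs TC ✓; k=3: TTC vs TCT ✗; k=4: TTTC vs TCTC ✗; k=5: ATTTC vs TCTCG ✗; k=6: GATTTC vs TCTCGA ✗; k=7: GGATTTC vs TCTCGAC ✗.
Only k = 2 is perfect, so the longest perfect 3' overlap is 2.

Longest perfect overlap: 2 complementary base pairs; below the dimer-risk threshold (threshold 3).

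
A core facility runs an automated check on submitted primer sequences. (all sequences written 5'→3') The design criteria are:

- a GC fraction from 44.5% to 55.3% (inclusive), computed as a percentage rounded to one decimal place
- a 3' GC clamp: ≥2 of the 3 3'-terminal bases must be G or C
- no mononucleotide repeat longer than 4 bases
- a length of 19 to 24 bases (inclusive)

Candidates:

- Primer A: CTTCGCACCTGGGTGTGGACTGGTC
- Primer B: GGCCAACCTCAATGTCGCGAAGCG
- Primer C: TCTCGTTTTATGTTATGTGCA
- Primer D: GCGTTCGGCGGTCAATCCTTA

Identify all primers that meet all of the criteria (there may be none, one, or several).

Primer A (25 nt, A=2 T=7 G=9 C=7): GC 16/25 = 64.0%, outside 44.5–55.3% ✗; 3' end GTC has 2 G/C ✓; longest run = 3 ✓; length 25, outside 19–24 ✗ — fails.
Primer B (24 nt, A=6 T=3 G=7 C=8): GC 15/24 = 62.5%, outside 44.5–55.3% ✗; 3' end GCG has 3 G/C ✓; longest run = 2 ✓; length 24 ✓ — fails.
Primer C (21 nt, A=3 T=11 G=4 C=3): GC 7/21 = 33.3%, outside 44.5–55.3% ✗; 3' end GCA has 2 G/C ✓; longest run = 4 ✓; length 21 ✓ — fails.
Primer D (21 nt, A=3 T=6 G=6 C=6): GC 12/21 = 57.1%, outside 44.5–55.3% ✗; 3' end TTA has 0 G/C, need ≥2 ✗; longest run = 2 ✓; length 21 ✓ — fails.

None of the candidates satisfy all criteria.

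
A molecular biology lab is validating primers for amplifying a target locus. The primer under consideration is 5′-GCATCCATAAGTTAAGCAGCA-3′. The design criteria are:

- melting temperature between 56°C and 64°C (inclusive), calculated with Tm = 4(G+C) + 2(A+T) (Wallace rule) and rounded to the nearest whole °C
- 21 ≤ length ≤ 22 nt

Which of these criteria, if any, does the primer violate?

Meets all criteria.

Base counts: A=8, T=4, G=4, C=5 (length 21).
Tm: Tm = 2·12 + 4·9 = 60°C ✓
length: length 21 ✓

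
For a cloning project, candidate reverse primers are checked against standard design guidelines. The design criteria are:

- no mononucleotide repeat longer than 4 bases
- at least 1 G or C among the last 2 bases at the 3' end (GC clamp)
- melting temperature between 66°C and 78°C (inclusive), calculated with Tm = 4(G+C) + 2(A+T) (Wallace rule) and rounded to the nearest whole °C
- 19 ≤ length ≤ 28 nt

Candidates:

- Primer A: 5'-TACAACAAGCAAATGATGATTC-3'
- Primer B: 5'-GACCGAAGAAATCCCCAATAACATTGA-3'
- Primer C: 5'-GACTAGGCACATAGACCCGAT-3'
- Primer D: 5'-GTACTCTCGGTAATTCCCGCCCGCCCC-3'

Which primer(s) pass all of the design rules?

Primer A (22 nt, A=10 T=5 G=3 C=4): longest run = 3 ✓; 3' end TC has 1 G/C ✓; Tm = 2·15 + 4·7 = 58°C, outside 66–78°C ✗; length 22 ✓ — fails.
Primer B (27 nt, A=12 T=4 G=4 C=7): longest run = 4 ✓; 3' end GA has 1 G/C ✓; Tm = 2·16 + 4·11 = 76°C ✓; length 27 ✓ — passes.
Primer C (21 nt, A=7 T=3 G=5 C=6): longest run = 3 ✓; 3' end AT has 0 G/C, need ≥1 ✗; Tm = 2·10 + 4·11 = 64°C, outside 66–78°C ✗; length 21 ✓ — fails.
Primer D (27 nt, A=3 T=6 G=5 C=13): longest run = 4 ✓; 3' end CC has 2 G/C ✓; Tm = 2·9 + 4·18 = 90°C, outside 66–78°C ✗; length 27 ✓ — fails.

Primer B only.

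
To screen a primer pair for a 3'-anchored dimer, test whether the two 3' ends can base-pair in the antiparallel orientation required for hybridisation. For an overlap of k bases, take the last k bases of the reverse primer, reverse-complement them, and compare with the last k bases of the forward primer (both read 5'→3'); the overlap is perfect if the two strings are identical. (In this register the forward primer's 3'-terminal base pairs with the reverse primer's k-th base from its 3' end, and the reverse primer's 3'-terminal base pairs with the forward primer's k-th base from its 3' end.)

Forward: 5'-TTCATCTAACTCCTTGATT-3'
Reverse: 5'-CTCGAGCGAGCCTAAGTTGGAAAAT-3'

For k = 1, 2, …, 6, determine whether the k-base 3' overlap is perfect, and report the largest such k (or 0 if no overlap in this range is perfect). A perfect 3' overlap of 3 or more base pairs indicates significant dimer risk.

Longest perfect overlap: 3 complementary base pairs; significant dimer risk (threshold 3).

Last 6 bases (5'→3') — forward …TTGATT, reverse …GAAAAT.
Reverse complement of the reverse primer's last 6 bases: ATTTTC; its first k bases are the reverse complement of the reverse primer's last k bases, so a perfect k-base overlap needs the forward primer's last k bases to equal them.
Comparing (forward last k vs required): k=1: T vs A ✗; k=2: TT vs AT ✗; k=3: ATT vs ATT ✓; k=4: GATT vs ATTT ✗; k=5: TGATT vs ATTTT ✗; k=6: TTGATT vs ATTTTC ✗.
Only k = 3 is perfect, so the longest perfect 3' overlap is 3.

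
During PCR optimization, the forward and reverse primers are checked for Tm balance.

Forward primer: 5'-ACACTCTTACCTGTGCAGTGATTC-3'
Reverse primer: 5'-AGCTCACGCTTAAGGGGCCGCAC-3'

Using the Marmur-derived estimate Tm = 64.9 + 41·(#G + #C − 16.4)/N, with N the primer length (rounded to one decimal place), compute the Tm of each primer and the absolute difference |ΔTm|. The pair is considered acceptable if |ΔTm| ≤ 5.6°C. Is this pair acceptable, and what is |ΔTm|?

|ΔTm| = 6.7°C; the pair is not acceptable.

Forward: G+C = 11, N = 24 → Tm = 64.9 + 41·(11 − 16.4)/24 = 55.7°C.
Reverse: G+C = 15, N = 23 → Tm = 64.9 + 41·(15 − 16.4)/23 = 62.4°C.
|ΔTm| = |55.7 − 62.4| = 6.7°C, > 5.6°C.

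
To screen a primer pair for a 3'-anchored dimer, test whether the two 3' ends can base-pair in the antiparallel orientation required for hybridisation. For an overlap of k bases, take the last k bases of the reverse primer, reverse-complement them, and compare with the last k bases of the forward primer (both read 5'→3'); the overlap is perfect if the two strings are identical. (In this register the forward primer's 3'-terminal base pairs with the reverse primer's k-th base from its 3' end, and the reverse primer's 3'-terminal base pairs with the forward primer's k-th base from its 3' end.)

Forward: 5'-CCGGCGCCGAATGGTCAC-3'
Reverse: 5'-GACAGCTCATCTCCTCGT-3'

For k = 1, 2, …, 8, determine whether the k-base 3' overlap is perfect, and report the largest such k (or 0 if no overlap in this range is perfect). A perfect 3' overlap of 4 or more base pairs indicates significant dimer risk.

Longest perfect overlap: 2 complementary base pairs; below the dimer-risk threshold (threshold 4).

Last 8 bases (5'→3') — forward …ATGGTCAC, reverse …CTCCTCGT.
Reverse complement of the reverse primer's last 8 bases: ACGAGGAG; its first k bases are the reverse complement of the reverse primer's last k bases, so a perfect k-base overlap needs the forward primer's last k bases to equal them.
Comparing (forward last k vs required): k=1: C vs A ✗; k=2: AC vs AC ✓; k=3: CAC vs ACG ✗; k=4: TCAC vs ACGA ✗; k=5: GTCAC vs ACGAG ✗; k=6: GGTCAC vs ACGAGG ✗; k=7: TGGTCAC vs ACGAGGA ✗; k=8: ATGGTCAC vs ACGAGGAG ✗.
Only k = 2 is perfect, so the longest perfect 3' overlap is 2.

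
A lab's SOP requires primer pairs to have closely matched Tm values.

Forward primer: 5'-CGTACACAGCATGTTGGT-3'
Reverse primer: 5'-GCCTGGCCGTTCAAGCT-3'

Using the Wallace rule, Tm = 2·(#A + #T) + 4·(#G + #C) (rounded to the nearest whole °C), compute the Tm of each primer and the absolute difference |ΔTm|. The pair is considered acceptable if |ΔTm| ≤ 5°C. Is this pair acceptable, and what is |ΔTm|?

Forward: A=4 T=5 G=5 C=4 → Tm = 2·9 + 4·9 = 54°C.
Reverse: A=2 T=4 G=5 C=6 → Tm = 2·6 + 4·11 = 56°C.
|ΔTm| = |54 − 56| = 2°C, ≤ 5°C.

|ΔTm| = 2°C; the pair is acceptable.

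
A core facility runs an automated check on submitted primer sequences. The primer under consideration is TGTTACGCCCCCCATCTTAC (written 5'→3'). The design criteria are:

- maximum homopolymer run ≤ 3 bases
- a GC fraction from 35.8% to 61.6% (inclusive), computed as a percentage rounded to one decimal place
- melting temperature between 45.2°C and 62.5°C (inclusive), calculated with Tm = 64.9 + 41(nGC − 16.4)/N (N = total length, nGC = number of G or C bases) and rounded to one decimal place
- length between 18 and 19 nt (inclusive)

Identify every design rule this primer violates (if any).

Base counts: A=3, T=6, G=2, C=9 (length 20).
homopolymer run: longest run = 6, exceeds 3 ✗
GC content: GC 11/20 = 55.0% ✓
Tm: Tm = 64.9 + 41·(11 − 16.4)/20 = 53.8°C ✓
length: length 20, outside 18–19 ✗

Fails: homopolymer run, length.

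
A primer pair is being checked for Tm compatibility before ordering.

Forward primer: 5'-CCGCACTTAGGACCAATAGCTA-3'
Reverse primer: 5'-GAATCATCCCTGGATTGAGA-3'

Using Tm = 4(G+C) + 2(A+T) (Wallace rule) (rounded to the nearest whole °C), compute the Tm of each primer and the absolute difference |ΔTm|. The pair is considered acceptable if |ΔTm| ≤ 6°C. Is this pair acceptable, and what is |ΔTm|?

|ΔTm| = 8°C; the pair is not acceptable.

Forward: A=7 T=4 G=4 C=7 → Tm = 2·11 + 4·11 = 66°C.
Reverse: A=6 T=5 G=5 C=4 → Tm = 2·11 + 4·9 = 58°C.
|ΔTm| = |66 − 58| = 8°C, > 6°C.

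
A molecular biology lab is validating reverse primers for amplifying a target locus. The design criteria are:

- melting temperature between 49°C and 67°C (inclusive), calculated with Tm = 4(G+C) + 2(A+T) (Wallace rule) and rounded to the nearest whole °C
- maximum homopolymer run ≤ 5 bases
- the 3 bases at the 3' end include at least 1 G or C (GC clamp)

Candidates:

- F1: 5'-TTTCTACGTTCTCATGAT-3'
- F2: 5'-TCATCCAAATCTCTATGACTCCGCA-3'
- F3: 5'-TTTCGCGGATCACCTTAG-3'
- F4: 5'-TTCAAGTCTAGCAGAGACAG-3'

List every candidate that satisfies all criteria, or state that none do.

F3 and F4.

F1 (18 nt, A=3 T=9 G=2 C=4): Tm = 2·12 + 4·6 = 48°C, outside 49–67°C ✗; longest run = 3 ✓; 3' end GAT has 1 G/C ✓ — fails.
F2 (25 nt, A=7 T=7 G=2 C=9): Tm = 2·14 + 4·11 = 72°C, outside 49–67°C ✗; longest run = 3 ✓; 3' end GCA has 2 G/C ✓ — fails.
F3 (18 nt, A=3 T=6 G=4 C=5): Tm = 2·9 + 4·9 = 54°C ✓; longest run = 3 ✓; 3' end TAG has 1 G/C ✓ — passes.
F4 (20 nt, A=7 T=4 G=5 C=4): Tm = 2·11 + 4·9 = 58°C ✓; longest run = 2 ✓; 3' end CAG has 2 G/C ✓ — passes.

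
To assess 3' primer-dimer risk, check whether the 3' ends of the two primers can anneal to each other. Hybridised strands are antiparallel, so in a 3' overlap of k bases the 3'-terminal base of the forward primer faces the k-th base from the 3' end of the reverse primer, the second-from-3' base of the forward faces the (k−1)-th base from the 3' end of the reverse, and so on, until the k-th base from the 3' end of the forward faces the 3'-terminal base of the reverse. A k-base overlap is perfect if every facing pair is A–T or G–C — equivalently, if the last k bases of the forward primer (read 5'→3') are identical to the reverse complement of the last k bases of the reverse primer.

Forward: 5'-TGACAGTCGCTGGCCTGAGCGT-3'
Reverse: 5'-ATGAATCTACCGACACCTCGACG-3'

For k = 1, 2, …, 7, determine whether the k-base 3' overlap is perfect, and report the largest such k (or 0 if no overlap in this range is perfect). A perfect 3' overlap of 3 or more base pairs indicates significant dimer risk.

Longest perfect overlap: 3 complementary base pairs; significant dimer risk (threshold 3).

Last 7 bases (5'→3') — forward …TGAGCGT, reverse …CTCGACG.
Reverse complement of the reverse primer's last 7 bases: CGTCGAG; its first k bases are the reverse complement of the reverse primer's last k bases, so a perfect k-base overlap needs the forward primer's last k bases to equal them.
Comparing (forward last k vs required): k=1: T vs C ✗; k=2: GT vs CG ✗; k=3: CGT vs CGT ✓; k=4: GCGT vs CGTC ✗; k=5: AGCGT vs CGTCG ✗; k=6: GAGCGT vs CGTCGA ✗; k=7: TGAGCGT vs CGTCGAG ✗.
Only k = 3 is perfect, so the longest perfect 3' overlap is 3.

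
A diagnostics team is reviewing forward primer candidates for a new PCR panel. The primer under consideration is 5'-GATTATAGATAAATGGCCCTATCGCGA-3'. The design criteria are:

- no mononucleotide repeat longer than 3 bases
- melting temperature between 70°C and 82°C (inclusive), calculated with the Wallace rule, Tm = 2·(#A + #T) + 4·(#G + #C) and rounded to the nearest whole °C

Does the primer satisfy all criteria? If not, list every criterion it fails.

Base counts: A=9, T=7, G=6, C=5 (length 27).
homopolymer run: longest run = 3 ✓
Tm: Tm = 2·16 + 4·11 = 76°C ✓

Meets all criteria.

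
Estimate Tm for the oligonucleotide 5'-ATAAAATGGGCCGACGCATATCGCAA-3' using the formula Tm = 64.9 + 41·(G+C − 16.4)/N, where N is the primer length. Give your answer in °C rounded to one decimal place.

58.0°C

Base counts: A=10, T=4, G=6, C=6; G+C = 12, N = 26.
Tm = 64.9 + 41·(12 − 16.4)/26 = 64.9 + -180.40/26 = 58.0°C.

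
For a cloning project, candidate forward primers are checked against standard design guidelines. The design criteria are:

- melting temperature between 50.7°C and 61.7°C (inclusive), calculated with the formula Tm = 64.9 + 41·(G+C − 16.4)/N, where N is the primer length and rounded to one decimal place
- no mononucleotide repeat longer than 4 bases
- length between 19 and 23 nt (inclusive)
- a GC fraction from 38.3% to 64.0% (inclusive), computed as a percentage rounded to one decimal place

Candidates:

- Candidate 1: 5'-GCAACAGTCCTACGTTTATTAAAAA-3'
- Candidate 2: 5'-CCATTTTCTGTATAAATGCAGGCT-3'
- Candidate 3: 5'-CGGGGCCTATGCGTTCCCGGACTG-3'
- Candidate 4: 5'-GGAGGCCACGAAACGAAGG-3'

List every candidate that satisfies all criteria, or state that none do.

Candidate 1 (25 nt, A=10 T=7 G=3 C=5): Tm = 64.9 + 41·(8 − 16.4)/25 = 51.1°C ✓; longest run = 5, exceeds 4 ✗; length 25, outside 19–23 ✗; GC 8/25 = 32.0%, outside 38.3–64.0% ✗ — fails.
Candidate 2 (24 nt, A=6 T=9 G=4 C=5): Tm = 64.9 + 41·(9 − 16.4)/24 = 52.3°C ✓; longest run = 4 ✓; length 24, outside 19–23 ✗; GC 9/24 = 37.5%, outside 38.3–64.0% ✗ — fails.
Candidate 3 (24 nt, A=2 T=5 G=9 C=8): Tm = 64.9 + 41·(17 − 16.4)/24 = 65.9°C, outside 50.7–61.7°C ✗; longest run = 4 ✓; length 24, outside 19–23 ✗; GC 17/24 = 70.8%, outside 38.3–64.0% ✗ — fails.
Candidate 4 (19 nt, A=7 T=0 G=8 C=4): Tm = 64.9 + 41·(12 − 16.4)/19 = 55.4°C ✓; longest run = 3 ✓; length 19 ✓; GC 12/19 = 63.2% ✓ — passes.

Candidate 4 only.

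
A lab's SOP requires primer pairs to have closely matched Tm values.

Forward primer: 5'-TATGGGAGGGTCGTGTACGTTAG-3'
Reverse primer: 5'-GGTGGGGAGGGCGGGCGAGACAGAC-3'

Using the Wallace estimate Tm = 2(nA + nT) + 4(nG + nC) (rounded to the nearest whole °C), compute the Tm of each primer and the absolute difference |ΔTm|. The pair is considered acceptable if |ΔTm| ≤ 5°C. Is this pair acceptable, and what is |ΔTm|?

Forward: A=4 T=7 G=10 C=2 → Tm = 2·11 + 4·12 = 70°C.
Reverse: A=5 T=1 G=15 C=4 → Tm = 2·6 + 4·19 = 88°C.
|ΔTm| = |70 − 88| = 18°C, > 5°C.

|ΔTm| = 18°C; the pair is not acceptable.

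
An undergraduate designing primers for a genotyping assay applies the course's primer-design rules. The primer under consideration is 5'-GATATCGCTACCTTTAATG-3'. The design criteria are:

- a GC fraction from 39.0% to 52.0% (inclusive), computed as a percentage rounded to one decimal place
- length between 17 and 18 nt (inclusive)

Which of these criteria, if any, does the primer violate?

Base counts: A=5, T=7, G=3, C=4 (length 19).
GC content: GC 7/19 = 36.8%, outside 39.0–52.0% ✗
length: length 19, outside 17–18 ✗

Fails: GC content, length.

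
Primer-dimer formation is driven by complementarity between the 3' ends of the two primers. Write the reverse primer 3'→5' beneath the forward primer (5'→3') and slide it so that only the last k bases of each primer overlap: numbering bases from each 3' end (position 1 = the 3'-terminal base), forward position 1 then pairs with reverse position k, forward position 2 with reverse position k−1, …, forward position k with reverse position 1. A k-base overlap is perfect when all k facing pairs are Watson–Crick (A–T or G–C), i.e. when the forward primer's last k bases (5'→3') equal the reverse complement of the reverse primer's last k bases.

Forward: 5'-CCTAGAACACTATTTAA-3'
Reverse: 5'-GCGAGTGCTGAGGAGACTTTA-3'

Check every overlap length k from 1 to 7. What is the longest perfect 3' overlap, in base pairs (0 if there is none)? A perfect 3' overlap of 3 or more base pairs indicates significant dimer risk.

Last 7 bases (5'→3') — forward …TATTTAA, reverse …GACTTTA.
Reverse complement of the reverse primer's last 7 bases: TAAAGTC; its first k bases are the reverse complement of the reverse primer's last k bases, so a perfect k-base overlap needs the forward primer's last k bases to equal them.
Comparing (forward last k vs required): k=1: A vs T ✗; k=2: AA vs TA ✗; k=3: TAA vs TAA ✓; k=4: TTAA vs TAAA ✗; k=5: TTTAA vs TAAAG ✗; k=6: ATTTAA vs TAAAGT ✗; k=7: TATTTAA vs TAAAGTC ✗.
Only k = 3 is perfect, so the longest perfect 3' overlap is 3.

Longest perfect overlap: 3 complementary base pairs; significant dimer risk (threshold 3).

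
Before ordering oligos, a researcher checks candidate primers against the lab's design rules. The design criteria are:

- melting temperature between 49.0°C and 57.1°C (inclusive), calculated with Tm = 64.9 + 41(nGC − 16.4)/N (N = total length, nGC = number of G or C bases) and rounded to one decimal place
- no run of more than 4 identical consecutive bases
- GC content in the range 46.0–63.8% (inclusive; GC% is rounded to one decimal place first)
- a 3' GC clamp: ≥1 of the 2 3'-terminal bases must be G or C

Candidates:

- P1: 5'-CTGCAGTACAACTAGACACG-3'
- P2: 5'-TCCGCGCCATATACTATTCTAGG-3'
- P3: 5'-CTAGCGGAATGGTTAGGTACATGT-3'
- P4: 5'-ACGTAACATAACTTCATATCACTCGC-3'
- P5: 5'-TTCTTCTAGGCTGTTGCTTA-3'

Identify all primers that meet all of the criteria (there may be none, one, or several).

P1 and P2.

P1 (20 nt, A=7 T=3 G=4 C=6): Tm = 64.9 + 41·(10 − 16.4)/20 = 51.8°C ✓; longest run = 2 ✓; GC 10/20 = 50.0% ✓; 3' end CG has 2 G/C ✓ — passes.
P2 (23 nt, A=5 T=7 G=4 C=7): Tm = 64.9 + 41·(11 − 16.4)/23 = 55.3°C ✓; longest run = 2 ✓; GC 11/23 = 47.8% ✓; 3' end GG has 2 G/C ✓ — passes.
P3 (24 nt, A=6 T=7 G=8 C=3): Tm = 64.9 + 41·(11 − 16.4)/24 = 55.7°C ✓; longest run = 2 ✓; GC 11/24 = 45.8%, outside 46.0–63.8% ✗; 3' end GT has 1 G/C ✓ — fails.
P4 (26 nt, A=9 T=7 G=2 C=8): Tm = 64.9 + 41·(10 − 16.4)/26 = 54.8°C ✓; longest run = 2 ✓; GC 10/26 = 38.5%, outside 46.0–63.8% ✗; 3' end GC has 2 G/C ✓ — fails.
P5 (20 nt, A=2 T=10 G=4 C=4): Tm = 64.9 + 41·(8 − 16.4)/20 = 47.7°C, outside 49.0–57.1°C ✗; longest run = 2 ✓; GC 8/20 = 40.0%, outside 46.0–63.8% ✗; 3' end TA has 0 G/C, need ≥1 ✗ — fails.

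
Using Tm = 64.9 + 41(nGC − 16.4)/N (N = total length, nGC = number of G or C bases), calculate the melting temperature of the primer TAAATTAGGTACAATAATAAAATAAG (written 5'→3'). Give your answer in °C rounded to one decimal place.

Base counts: A=15, T=7, G=3, C=1; G+C = 4, N = 26.
Tm = 64.9 + 41·(4 − 16.4)/26 = 64.9 + -508.40/26 = 45.3°C.

45.3°C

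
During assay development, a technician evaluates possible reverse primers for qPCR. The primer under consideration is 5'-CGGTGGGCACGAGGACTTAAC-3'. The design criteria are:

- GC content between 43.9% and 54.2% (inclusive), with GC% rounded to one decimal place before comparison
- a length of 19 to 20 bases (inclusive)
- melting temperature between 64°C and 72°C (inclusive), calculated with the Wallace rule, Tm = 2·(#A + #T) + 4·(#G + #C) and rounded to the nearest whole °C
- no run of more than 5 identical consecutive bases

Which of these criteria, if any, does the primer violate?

Base counts: A=5, T=3, G=8, C=5 (length 21).
GC content: GC 13/21 = 61.9%, outside 43.9–54.2% ✗
length: length 21, outside 19–20 ✗
Tm: Tm = 2·8 + 4·13 = 68°C ✓
homopolymer run: longest run = 3 ✓

Fails: GC content, length.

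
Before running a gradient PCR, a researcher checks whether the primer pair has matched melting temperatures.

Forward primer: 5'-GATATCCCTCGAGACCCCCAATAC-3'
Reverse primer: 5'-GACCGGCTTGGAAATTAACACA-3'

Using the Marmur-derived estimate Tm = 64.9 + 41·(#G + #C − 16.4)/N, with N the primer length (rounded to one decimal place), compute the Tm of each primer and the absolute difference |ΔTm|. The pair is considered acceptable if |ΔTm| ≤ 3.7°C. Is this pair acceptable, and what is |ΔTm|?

Forward: G+C = 13, N = 24 → Tm = 64.9 + 41·(13 − 16.4)/24 = 59.1°C.
Reverse: G+C = 10, N = 22 → Tm = 64.9 + 41·(10 − 16.4)/22 = 53.0°C.
|ΔTm| = |59.1 − 53.0| = 6.1°C, > 3.7°C.

|ΔTm| = 6.1°C; the pair is not acceptable.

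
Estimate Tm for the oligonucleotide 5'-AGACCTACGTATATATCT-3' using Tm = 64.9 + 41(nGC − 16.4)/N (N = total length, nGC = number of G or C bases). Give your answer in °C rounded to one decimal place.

41.2°C

Base counts: A=6, T=6, G=2, C=4; G+C = 6, N = 18.
Tm = 64.9 + 41·(6 − 16.4)/18 = 64.9 + -426.40/18 = 41.2°C.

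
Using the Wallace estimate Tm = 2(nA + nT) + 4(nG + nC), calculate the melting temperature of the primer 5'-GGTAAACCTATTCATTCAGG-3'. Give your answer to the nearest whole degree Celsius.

Base counts: A=6, T=6, G=4, C=4 (length 20).
Tm = 2·(6+6) + 4·(4+4) = 2·12 + 4·8 = 24 + 32 = 56°C.

56°C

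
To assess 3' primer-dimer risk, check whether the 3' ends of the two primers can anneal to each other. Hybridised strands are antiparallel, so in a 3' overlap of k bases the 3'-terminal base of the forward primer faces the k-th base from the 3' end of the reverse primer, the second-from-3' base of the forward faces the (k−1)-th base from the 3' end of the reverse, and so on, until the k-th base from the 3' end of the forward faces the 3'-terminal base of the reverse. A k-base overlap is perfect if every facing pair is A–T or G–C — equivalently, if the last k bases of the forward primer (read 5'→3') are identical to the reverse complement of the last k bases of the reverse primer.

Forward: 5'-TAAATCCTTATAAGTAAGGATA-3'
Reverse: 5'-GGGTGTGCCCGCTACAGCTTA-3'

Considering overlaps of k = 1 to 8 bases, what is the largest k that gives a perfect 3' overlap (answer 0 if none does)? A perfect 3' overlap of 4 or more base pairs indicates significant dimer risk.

Longest perfect overlap: 2 complementary base pairs; below the dimer-risk threshold (threshold 4).

Last 8 bases (5'→3') — forward …TAAGGATA, reverse …ACAGCTTA.
Reverse complement of the reverse primer's last 8 bases: TAAGCTGT; its first k bases are the reverse complement of the reverse primer's last k bases, so a perfect k-base overlap needs the forward primer's last k bases to equal them.
Comparing (forward last k vs required): k=1: A vs T ✗; k=2: TA vs TA ✓; k=3: ATA vs TAA ✗; k=4: GATA vs TAAG ✗; k=5: GGATA vs TAAGC ✗; k=6: AGGATA vs TAAGCT ✗; k=7: AAGGATA vs TAAGCTG ✗; k=8: TAAGGATA vs TAAGCTGT ✗.
Only k = 2 is perfect, so the longest perfect 3' overlap is 2.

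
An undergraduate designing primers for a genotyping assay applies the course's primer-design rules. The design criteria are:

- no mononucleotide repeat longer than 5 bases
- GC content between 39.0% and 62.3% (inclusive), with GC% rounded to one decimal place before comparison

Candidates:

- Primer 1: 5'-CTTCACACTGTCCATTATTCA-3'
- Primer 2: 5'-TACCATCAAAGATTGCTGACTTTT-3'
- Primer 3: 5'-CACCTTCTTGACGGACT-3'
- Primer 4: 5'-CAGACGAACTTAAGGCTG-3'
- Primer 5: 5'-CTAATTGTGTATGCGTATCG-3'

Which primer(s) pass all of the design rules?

Primer 1 (21 nt, A=5 T=8 G=1 C=7): longest run = 2 ✓; GC 8/21 = 38.1%, outside 39.0–62.3% ✗ — fails.
Primer 2 (24 nt, A=7 T=9 G=3 C=5): longest run = 4 ✓; GC 8/24 = 33.3%, outside 39.0–62.3% ✗ — fails.
Primer 3 (17 nt, A=3 T=5 G=3 C=6): longest run = 2 ✓; GC 9/17 = 52.9% ✓ — passes.
Primer 4 (18 nt, A=6 T=3 G=5 C=4): longest run = 2 ✓; GC 9/18 = 50.0% ✓ — passes.
Primer 5 (20 nt, A=4 T=8 G=5 C=3): longest run = 2 ✓; GC 8/20 = 40.0% ✓ — passes.

Primer 3, Primer 4 and Primer 5.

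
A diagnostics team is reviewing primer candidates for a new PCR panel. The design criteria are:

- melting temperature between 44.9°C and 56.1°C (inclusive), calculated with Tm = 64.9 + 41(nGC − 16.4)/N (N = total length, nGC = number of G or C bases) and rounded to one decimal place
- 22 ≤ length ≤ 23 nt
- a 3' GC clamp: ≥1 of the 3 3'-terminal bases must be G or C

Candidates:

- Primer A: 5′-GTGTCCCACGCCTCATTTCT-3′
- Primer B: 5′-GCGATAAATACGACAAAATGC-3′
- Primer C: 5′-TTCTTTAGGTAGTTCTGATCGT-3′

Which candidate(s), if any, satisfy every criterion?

Primer C only.

Primer A (20 nt, A=2 T=7 G=3 C=8): Tm = 64.9 + 41·(11 − 16.4)/20 = 53.8°C ✓; length 20, outside 22–23 ✗; 3' end TCT has 1 G/C ✓ — fails.
Primer B (21 nt, A=10 T=3 G=4 C=4): Tm = 64.9 + 41·(8 − 16.4)/21 = 48.5°C ✓; length 21, outside 22–23 ✗; 3' end TGC has 2 G/C ✓ — fails.
Primer C (22 nt, A=3 T=11 G=5 C=3): Tm = 64.9 + 41·(8 − 16.4)/22 = 49.2°C ✓; length 22 ✓; 3' end CGT has 2 G/C ✓ — passes.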